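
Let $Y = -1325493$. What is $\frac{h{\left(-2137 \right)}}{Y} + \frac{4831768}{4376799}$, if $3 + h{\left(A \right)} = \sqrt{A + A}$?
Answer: $\frac{711609754669}{644601826323} - \frac{i \sqrt{4274}}{1325493} \approx 1.104 - 4.9322 \cdot 10^{-5} i$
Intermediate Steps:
$h{\left(A \right)} = -3 + \sqrt{2} \sqrt{A}$ ($h{\left(A \right)} = -3 + \sqrt{A + A} = -3 + \sqrt{2 A} = -3 + \sqrt{2} \sqrt{A}$)
$\frac{h{\left(-2137 \right)}}{Y} + \frac{4831768}{4376799} = \frac{-3 + \sqrt{2} \sqrt{-2137}}{-1325493} + \frac{4831768}{4376799} = \left(-3 + \sqrt{2} i \sqrt{2137}\right) \left(- \frac{1}{1325493}\right) + 4831768 \cdot \frac{1}{4376799} = \left(-3 + i \sqrt{4274}\right) \left(- \frac{1}{1325493}\right) + \frac{4831768}{4376799} = \left(\frac{1}{441831} - \frac{i \sqrt{4274}}{1325493}\right) + \frac{4831768}{4376799} = \frac{711609754669}{644601826323} - \frac{i \sqrt{4274}}{1325493}$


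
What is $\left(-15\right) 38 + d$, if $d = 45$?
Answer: $-525$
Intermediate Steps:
$\left(-15\right) 38 + d = \left(-15\right) 38 + 45 = -570 + 45 = -525$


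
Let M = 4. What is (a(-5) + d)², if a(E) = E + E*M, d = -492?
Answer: 267289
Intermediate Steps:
a(E) = 5*E (a(E) = E + E*4 = E + 4*E = 5*E)
(a(-5) + d)² = (5*(-5) - 492)² = (-25 - 492)² = (-517)² = 267289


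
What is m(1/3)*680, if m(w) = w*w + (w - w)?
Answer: 680/9 ≈ 75.556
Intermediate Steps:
m(w) = w² (m(w) = w² + 0 = w²)
m(1/3)*680 = (1/3)²*680 = (⅓)²*680 = (⅑)*680 = 680/9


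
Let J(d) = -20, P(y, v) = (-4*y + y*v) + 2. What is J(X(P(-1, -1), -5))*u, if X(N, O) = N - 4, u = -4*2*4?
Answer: 640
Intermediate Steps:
u = -32 (u = -8*4 = -32)
P(y, v) = 2 - 4*y + v*y (P(y, v) = (-4*y + v*y) + 2 = 2 - 4*y + v*y)
X(N, O) = -4 + N
J(X(P(-1, -1), -5))*u = -20*(-32) = 640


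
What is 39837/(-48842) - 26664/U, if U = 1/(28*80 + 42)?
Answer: -2971901326653/48842 ≈ -6.0847e+7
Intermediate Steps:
U = 1/2282 (U = 1/(2240 + 42) = 1/2282 ≈ 0.00043821)
39837/(-48842) - 26664/U = 39837/(-48842) - 26664/1/2282 = 39837*(-1/48842) - 26664*2282 = -39837/48842 - 60847248 = -2971901326653/48842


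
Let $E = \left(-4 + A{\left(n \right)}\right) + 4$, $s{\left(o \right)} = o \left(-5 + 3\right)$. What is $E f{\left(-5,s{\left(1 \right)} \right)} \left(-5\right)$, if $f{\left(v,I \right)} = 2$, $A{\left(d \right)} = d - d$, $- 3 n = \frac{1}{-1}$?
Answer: $0$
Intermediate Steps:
$n = \frac{1}{3}$ ($n = - \frac{1}{3 \left(-1\right)} = \left(- \frac{1}{3}\right) \left(-1\right) = \frac{1}{3} \approx 0.33333$)
$s{\left(o \right)} = - 2 o$ ($s{\left(o \right)} = o \left(-2\right) = - 2 o$)
$A{\left(d \right)} = 0$
$E = 0$ ($E = \left(-4 + 0\right) + 4 = -4 + 4 = 0$)
$E f{\left(-5,s{\left(1 \right)} \right)} \left(-5\right) = 0 \cdot 2 \left(-5\right) = 0 \left(-5\right) = 0$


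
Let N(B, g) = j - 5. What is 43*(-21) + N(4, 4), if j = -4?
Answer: -912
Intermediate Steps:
N(B, g) = -9 (N(B, g) = -4 - 5 = -9)
43*(-21) + N(4, 4) = 43*(-21) - 9 = -903 - 9 = -912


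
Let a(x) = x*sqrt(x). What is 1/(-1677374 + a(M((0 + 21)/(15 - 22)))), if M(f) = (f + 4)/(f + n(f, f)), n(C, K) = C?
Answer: -362312784/607734043749217 + 6*I*sqrt(6)/607734043749217 ≈ -5.9617e-7 + 2.4183e-14*I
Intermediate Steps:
M(f) = (4 + f)/(2*f) (M(f) = (f + 4)/(f + f) = (4 + f)/((2*f)) = (4 + f)*(1/(2*f)) = (4 + f)/(2*f))
a(x) = x**(3/2)
1/(-1677374 + a(M((0 + 21)/(15 - 22)))) = 1/(-1677374 + ((4 + (0 + 21)/(15 - 22))/(2*(((0 + 21)/(15 - 22)))))**(3/2)) = 1/(-1677374 + ((4 + 21/(-7))/(2*((21/(-7)))))**(3/2)) = 1/(-1677374 + ((4 + 21*(-1/7))/(2*((21*(-1/7)))))**(3/2)) = 1/(-1677374 + ((1/2)*(4 - 3)/(-3))**(3/2)) = 1/(-1677374 + ((1/2)*(-1/3)*1)**(3/2)) = 1/(-1677374 + (-1/6)**(3/2)) = 1/(-1677374 - I*sqrt(6)/36)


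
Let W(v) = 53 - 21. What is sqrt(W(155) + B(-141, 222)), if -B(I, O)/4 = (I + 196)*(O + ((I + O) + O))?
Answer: 2*I*sqrt(28867) ≈ 339.81*I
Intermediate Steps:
W(v) = 32
B(I, O) = -4*(196 + I)*(I + 3*O) (B(I, O) = -4*(I + 196)*(O + ((I + O) + O)) = -4*(196 + I)*(O + (I + 2*O)) = -4*(196 + I)*(I + 3*O))
sqrt(W(155) + B(-141, 222)) = sqrt(32 + (-2352*222 - 784*(-141) - 4*(-141)**2 - 12*(-141)*222)) = sqrt(32 + (-522144 + 110544 - 4*19881 + 375624)) = sqrt(32 + (-522144 + 110544 - 79524 + 375624)) = sqrt(32 - 115500) = sqrt(-115468) = 2*I*sqrt(28867)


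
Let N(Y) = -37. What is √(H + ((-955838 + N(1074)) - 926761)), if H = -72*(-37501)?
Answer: 2*√204359 ≈ 904.12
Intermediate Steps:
H = 2700072
√(H + ((-955838 + N(1074)) - 926761)) = √(2700072 + ((-955838 - 37) - 926761)) = √(2700072 + (-955875 - 926761)) = √(2700072 - 1882636) = √817436 = 2*√204359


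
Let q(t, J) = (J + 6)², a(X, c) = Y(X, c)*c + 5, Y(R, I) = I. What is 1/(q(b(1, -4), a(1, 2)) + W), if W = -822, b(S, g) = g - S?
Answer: -1/597 ≈ -0.0016750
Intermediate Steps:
a(X, c) = 5 + c² (a(X, c) = c*c + 5 = c² + 5 = 5 + c²)
q(t, J) = (6 + J)²
1/(q(b(1, -4), a(1, 2)) + W) = 1/((6 + (5 + 2²))² - 822) = 1/((6 + (5 + 4))² - 822) = 1/((6 + 9)² - 822) = 1/(15² - 822) = 1/(225 - 822) = 1/(-597) = -1/597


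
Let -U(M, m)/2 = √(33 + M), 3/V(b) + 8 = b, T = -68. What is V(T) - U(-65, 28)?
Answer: -3/76 + 8*I*√2 ≈ -0.039474 + 11.314*I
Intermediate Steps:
V(b) = 3/(-8 + b)
U(M, m) = -2*√(33 + M)
V(T) - U(-65, 28) = 3/(-8 - 68) - (-2)*√(33 - 65) = 3/(-76) - (-2)*√(-32) = 3*(-1/76) - (-2)*4*I*√2 = -3/76 - (-8)*I*√2 = -3/76 + 8*I*√2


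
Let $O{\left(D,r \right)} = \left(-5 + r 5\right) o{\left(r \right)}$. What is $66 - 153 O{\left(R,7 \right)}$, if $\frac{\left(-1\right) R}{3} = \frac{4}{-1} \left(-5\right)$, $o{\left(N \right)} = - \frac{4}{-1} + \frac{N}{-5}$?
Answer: $-11868$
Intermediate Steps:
$o{\left(N \right)} = 4 - \frac{N}{5}$ ($o{\left(N \right)} = \left(-4\right) \left(-1\right) + N \left(- \frac{1}{5}\right) = 4 - \frac{N}{5}$)
$R = -60$ ($R = - 3 \frac{4}{-1} \left(-5\right) = - 3 \cdot 4 \left(-1\right) \left(-5\right) = - 3 \left(\left(-4\right) \left(-5\right)\right) = \left(-3\right) 20 = -60$)
$O{\left(D,r \right)} = \left(-5 + 5 r\right) \left(4 - \frac{r}{5}\right)$ ($O{\left(D,r \right)} = \left(-5 + r 5\right) \left(4 - \frac{r}{5}\right) = \left(-5 + 5 r\right) \left(4 - \frac{r}{5}\right)$)
$66 - 153 O{\left(R,7 \right)} = 66 - 153 \left(- \left(-1 + 7\right) \left(-20 + 7\right)\right) = 66 - 153 \left(\left(-1\right) 6 \left(-13\right)\right) = 66 - 11934 = -11868$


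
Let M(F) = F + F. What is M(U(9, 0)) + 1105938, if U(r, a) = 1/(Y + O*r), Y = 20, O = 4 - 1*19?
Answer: 127182868/115 ≈ 1.1059e+6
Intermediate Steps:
O = -15 (O = 4 - 19 = -15)
U(r, a) = 1/(20 - 15*r)
M(F) = 2*F
M(U(9, 0)) + 1105938 = 2*(-1/(-20 + 15*9)) + 1105938 = 2*(-1/(-20 + 135)) + 1105938 = 2*(-1/115) + 1105938 = -2/115 + 1105938 = 127182868/115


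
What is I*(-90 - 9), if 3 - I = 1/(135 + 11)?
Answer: -43263/146 ≈ -296.32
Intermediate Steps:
I = 437/146 (I = 3 - 1/(135 + 11) = 3 - 1/146 = 437/146 ≈ 2.9931)
I*(-90 - 9) = 437*(-90 - 9)/146 = (437/146)*(-99) = -43263/146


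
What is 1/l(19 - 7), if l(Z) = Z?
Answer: 1/12 ≈ 0.083333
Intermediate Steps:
1/l(19 - 7) = 1/(19 - 7) = 1/12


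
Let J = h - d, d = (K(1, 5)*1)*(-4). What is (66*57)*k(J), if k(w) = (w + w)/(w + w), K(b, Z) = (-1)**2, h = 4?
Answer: 3762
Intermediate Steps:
K(b, Z) = 1
d = -4 (d = (1*1)*(-4) = 1*(-4) = -4)
J = 8 (J = 4 - 1*(-4) = 4 + 4 = 8)
k(w) = 1 (k(w) = (2*w)/((2*w)) = (2*w)*(1/(2*w)) = 1)
(66*57)*k(J) = (66*57)*1 = 3762*1 = 3762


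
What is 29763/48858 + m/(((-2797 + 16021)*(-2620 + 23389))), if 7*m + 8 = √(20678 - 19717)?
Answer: 414642766435/680664445272 ≈ 0.60917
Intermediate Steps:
m = 23/7 (m = -8/7 + √(20678 - 19717)/7 = -8/7 + √961/7 = -8/7 + (⅐)*31 = -8/7 + 31/7 = 23/7 ≈ 3.2857)
29763/48858 + m/(((-2797 + 16021)*(-2620 + 23389))) = 29763/48858 + 23/(7*(((-2797 + 16021)*(-2620 + 23389)))) = 29763*(1/48858) + 23/(7*((13224*20769))) = 9921/16286 + (23/7)/274649256 = 9921/16286 + (23/7)*(1/274649256) = 9921/16286 + 1/83588904 = 414642766435/680664445272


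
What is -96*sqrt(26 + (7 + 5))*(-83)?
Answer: 7968*sqrt(38) ≈ 49118.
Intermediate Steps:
-96*sqrt(26 + (7 + 5))*(-83) = -96*sqrt(26 + 12)*(-83) = -96*sqrt(38)*(-83) = 7968*sqrt(38)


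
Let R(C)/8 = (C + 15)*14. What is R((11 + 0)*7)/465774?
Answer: 5152/232887 ≈ 0.022122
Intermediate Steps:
R(C) = 1680 + 112*C (R(C) = 8*((C + 15)*14) = 8*((15 + C)*14) = 8*(210 + 14*C) = 1680 + 112*C)
R((11 + 0)*7)/465774 = (1680 + 112*((11 + 0)*7))/465774 = (1680 + 112*(11*7))*(1/465774) = (1680 + 112*77)*(1/465774) = (1680 + 8624)*(1/465774) = 10304*(1/465774) = 5152/232887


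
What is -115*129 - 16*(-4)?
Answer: -14771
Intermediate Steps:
-115*129 - 16*(-4) = -14835 + 64 = -14771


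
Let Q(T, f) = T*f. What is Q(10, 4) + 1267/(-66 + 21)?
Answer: 533/45 ≈ 11.844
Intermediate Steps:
Q(10, 4) + 1267/(-66 + 21) = 10*4 + 1267/(-66 + 21) = 40 + 1267/(-45) = 40 - 1/45*1267 = 40 - 1267/45 = 533/45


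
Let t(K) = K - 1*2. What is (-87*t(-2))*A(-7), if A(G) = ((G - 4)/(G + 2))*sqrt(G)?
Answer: 3828*I*sqrt(7)/5 ≈ 2025.6*I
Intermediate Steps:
t(K) = -2 + K (t(K) = K - 2 = -2 + K)
A(G) = sqrt(G)*(-4 + G)/(2 + G) (A(G) = ((-4 + G)/(2 + G))*sqrt(G) = sqrt(G)*(-4 + G)/(2 + G))
(-87*t(-2))*A(-7) = (-87*(-2 - 2))*(sqrt(-7)*(-4 - 7)/(2 - 7)) = (-87*(-4))*((I*sqrt(7))*(-11)/(-5)) = 348*((I*sqrt(7))*(-1/5)*(-11)) = 348*(11*I*sqrt(7)/5) = 3828*I*sqrt(7)/5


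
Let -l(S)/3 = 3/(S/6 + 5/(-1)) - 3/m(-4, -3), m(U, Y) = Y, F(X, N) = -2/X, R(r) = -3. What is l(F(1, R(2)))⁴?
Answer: 194481/65536 ≈ 2.9675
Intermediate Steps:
l(S) = -3 - 9/(-5 + S/6) (l(S) = -3*(3/(S/6 + 5/(-1)) - 3/(-3)) = -3*(3/(S*(⅙) + 5*(-1)) - 3*(-⅓)) = -3*(3/(S/6 - 5) + 1) = -3*(3/(-5 + S/6) + 1) = -3*(1 + 3/(-5 + S/6)) = -3 - 9/(-5 + S/6))
l(F(1, R(2)))⁴ = (3*(12 - (-2)/1)/(-30 - 2/1))⁴ = (3*(12 - (-2))/(-30 - 2*1))⁴ = (3*(12 - 1*(-2))/(-30 - 2))⁴ = (3*(12 + 2)/(-32))⁴ = (3*(-1/32)*14)⁴ = (-21/16)⁴ = 194481/65536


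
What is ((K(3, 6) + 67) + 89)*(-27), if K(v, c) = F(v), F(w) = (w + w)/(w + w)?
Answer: -4239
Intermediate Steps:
F(w) = 1 (F(w) = (2*w)/((2*w)) = (2*w)*(1/(2*w)) = 1)
K(v, c) = 1
((K(3, 6) + 67) + 89)*(-27) = ((1 + 67) + 89)*(-27) = (68 + 89)*(-27) = 157*(-27) = -4239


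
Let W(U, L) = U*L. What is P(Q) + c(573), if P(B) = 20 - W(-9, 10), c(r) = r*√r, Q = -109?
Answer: 110 + 573*√573 ≈ 13826.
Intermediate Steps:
W(U, L) = L*U
c(r) = r^(3/2)
P(B) = 110 (P(B) = 20 - 10*(-9) = 20 - 1*(-90) = 20 + 90 = 110)
P(Q) + c(573) = 110 + 573^(3/2) = 110 + 573*√573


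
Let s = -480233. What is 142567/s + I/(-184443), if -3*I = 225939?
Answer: 1410328964/12653659317 ≈ 0.11146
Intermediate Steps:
I = -75313 (I = -1/3*225939 = -75313)
142567/s + I/(-184443) = 142567/(-480233) - 75313/(-184443) = 142567*(-1/480233) - 75313*(-1/184443) = -142567/480233 + 10759/26349 = 1410328964/12653659317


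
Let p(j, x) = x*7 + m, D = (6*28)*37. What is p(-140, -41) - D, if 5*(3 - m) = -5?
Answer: -6499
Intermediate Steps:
m = 4 (m = 3 - ⅕*(-5) = 3 + 1 = 4)
D = 6216 (D = 168*37 = 6216)
p(j, x) = 4 + 7*x (p(j, x) = x*7 + 4 = 7*x + 4 = 4 + 7*x)
p(-140, -41) - D = (4 + 7*(-41)) - 1*6216 = (4 - 287) - 6216 = -283 - 6216 = -6499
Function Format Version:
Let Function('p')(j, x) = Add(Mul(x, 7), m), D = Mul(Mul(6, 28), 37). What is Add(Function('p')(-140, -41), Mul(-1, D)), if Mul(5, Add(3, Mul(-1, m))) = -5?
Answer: -6499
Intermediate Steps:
m = 4 (m = Add(3, Mul(Rational(-1, 5), -5)) = Add(3, 1) = 4)
D = 6216 (D = Mul(168, 37) = 6216)
Function('p')(j, x) = Add(4, Mul(7, x)) (Function('p')(j, x) = Add(Mul(x, 7), 4) = Add(Mul(7, x), 4) = Add(4, Mul(7, x)))
Add(Function('p')(-140, -41), Mul(-1, D)) = Add(Add(4, Mul(7, -41)), Mul(-1, 6216)) = Add(Add(4, -287), -6216) = Add(-283, -6216) = -6499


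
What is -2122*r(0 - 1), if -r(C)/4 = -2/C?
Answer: 16976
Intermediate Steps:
r(C) = 8/C (r(C) = -(-8)/C = 8/C)
-2122*r(0 - 1) = -16976/(0 - 1) = -16976/(-1) = -16976*(-1) = -2122*(-8) = 16976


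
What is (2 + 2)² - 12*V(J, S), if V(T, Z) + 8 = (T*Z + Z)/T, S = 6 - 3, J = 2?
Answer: 58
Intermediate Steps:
S = 3
V(T, Z) = -8 + (Z + T*Z)/T (V(T, Z) = -8 + (T*Z + Z)/T = -8 + (Z + T*Z)/T)
(2 + 2)² - 12*V(J, S) = (2 + 2)² - 12*(-8 + 3 + 3/2) = 4² - 12*(-8 + 3 + 3*(½)) = 16 - 12*(-8 + 3 + 3/2) = 16 - 12*(-7/2) = 16 + 42 = 58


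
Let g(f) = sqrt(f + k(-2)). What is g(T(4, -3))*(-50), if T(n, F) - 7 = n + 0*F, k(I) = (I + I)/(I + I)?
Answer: -100*sqrt(3) ≈ -173.21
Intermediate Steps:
k(I) = 1 (k(I) = (2*I)/((2*I)) = (2*I)*(1/(2*I)) = 1)
T(n, F) = 7 + n (T(n, F) = 7 + (n + 0*F) = 7 + (n + 0) = 7 + n)
g(f) = sqrt(1 + f) (g(f) = sqrt(f + 1) = sqrt(1 + f))
g(T(4, -3))*(-50) = sqrt(1 + (7 + 4))*(-50) = sqrt(1 + 11)*(-50) = sqrt(12)*(-50) = (2*sqrt(3))*(-50) = -100*sqrt(3)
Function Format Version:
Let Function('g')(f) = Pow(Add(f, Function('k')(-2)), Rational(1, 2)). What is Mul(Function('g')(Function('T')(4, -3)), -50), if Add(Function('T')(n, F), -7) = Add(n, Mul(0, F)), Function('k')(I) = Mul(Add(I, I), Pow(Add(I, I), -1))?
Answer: Mul(-100, Pow(3, Rational(1, 2))) ≈ -173.21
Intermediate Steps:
Function('k')(I) = 1 (Function('k')(I) = Mul(Mul(2, I), Pow(Mul(2, I), -1)) = Mul(Mul(2, I), Mul(Rational(1, 2), Pow(I, -1))) = 1)
Function('T')(n, F) = Add(7, n) (Function('T')(n, F) = Add(7, Add(n, Mul(0, F))) = Add(7, Add(n, 0)) = Add(7, n))
Function('g')(f) = Pow(Add(1, f), Rational(1, 2)) (Function('g')(f) = Pow(Add(f, 1), Rational(1, 2)) = Pow(Add(1, f), Rational(1, 2)))
Mul(Function('g')(Function('T')(4, -3)), -50) = Mul(Pow(Add(1, Add(7, 4)), Rational(1, 2)), -50) = Mul(Pow(Add(1, 11), Rational(1, 2)), -50) = Mul(Pow(12, Rational(1, 2)), -50) = Mul(Mul(2, Pow(3, Rational(1, 2))), -50) = Mul(-100, Pow(3, Rational(1, 2)))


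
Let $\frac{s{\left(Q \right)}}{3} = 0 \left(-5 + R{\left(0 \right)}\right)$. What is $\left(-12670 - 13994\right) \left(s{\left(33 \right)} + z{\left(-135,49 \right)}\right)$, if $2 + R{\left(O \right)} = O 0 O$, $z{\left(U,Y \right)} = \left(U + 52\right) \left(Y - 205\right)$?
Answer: $-345245472$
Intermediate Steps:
$z{\left(U,Y \right)} = \left(-205 + Y\right) \left(52 + U\right)$ ($z{\left(U,Y \right)} = \left(52 + U\right) \left(-205 + Y\right) = \left(-205 + Y\right) \left(52 + U\right)$)
$R{\left(O \right)} = -2$ ($R{\left(O \right)} = -2 + O 0 O = -2 + O 0 = -2 + 0 = -2$)
$s{\left(Q \right)} = 0$ ($s{\left(Q \right)} = 3 \cdot 0 \left(-5 - 2\right) = 3 \cdot 0 \left(-7\right) = 3 \cdot 0 = 0$)
$\left(-12670 - 13994\right) \left(s{\left(33 \right)} + z{\left(-135,49 \right)}\right) = \left(-12670 - 13994\right) \left(0 - -12948\right) = - 26664 \left(0 + \left(-10660 + 27675 + 2548 - 6615\right)\right) = - 26664 \left(0 + 12948\right) = \left(-26664\right) 12948 = -345245472$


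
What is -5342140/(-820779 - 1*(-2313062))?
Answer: -5342140/1492283 ≈ -3.5798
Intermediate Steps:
-5342140/(-820779 - 1*(-2313062)) = -5342140/(-820779 + 2313062) = -5342140/1492283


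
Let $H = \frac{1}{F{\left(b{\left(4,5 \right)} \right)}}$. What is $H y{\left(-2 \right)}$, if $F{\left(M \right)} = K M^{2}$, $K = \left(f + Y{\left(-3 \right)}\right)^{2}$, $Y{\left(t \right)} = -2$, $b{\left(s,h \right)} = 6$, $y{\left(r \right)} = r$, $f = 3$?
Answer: $- \frac{1}{18} \approx -0.055556$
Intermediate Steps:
$K = 1$ ($K = \left(3 - 2\right)^{2} = 1^{2} = 1$)
$F{\left(M \right)} = M^{2}$ ($F{\left(M \right)} = 1 M^{2} = M^{2}$)
$H = \frac{1}{36}$ ($H = \frac{1}{6^{2}} = \frac{1}{36} \approx 0.027778$)
$H y{\left(-2 \right)} = \frac{1}{36} \left(-2\right) = - \frac{1}{18}$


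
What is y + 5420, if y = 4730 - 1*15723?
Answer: -5573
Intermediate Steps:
y = -10993 (y = 4730 - 15723 = -10993)
y + 5420 = -10993 + 5420 = -5573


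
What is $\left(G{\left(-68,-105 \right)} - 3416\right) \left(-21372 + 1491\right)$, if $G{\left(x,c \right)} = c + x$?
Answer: $71352909$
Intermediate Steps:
$\left(G{\left(-68,-105 \right)} - 3416\right) \left(-21372 + 1491\right) = \left(\left(-105 - 68\right) - 3416\right) \left(-21372 + 1491\right) = \left(-173 - 3416\right) \left(-19881\right) = \left(-3589\right) \left(-19881\right) = 71352909$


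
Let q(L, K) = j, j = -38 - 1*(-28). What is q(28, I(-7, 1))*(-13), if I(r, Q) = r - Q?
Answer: 130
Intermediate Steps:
j = -10 (j = -38 + 28 = -10)
q(L, K) = -10
q(28, I(-7, 1))*(-13) = -10*(-13) = 130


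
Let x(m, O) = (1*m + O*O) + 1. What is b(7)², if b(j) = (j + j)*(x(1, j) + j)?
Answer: 659344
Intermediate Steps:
x(m, O) = 1 + m + O² (x(m, O) = (m + O²) + 1 = 1 + m + O²)
b(j) = 2*j*(2 + j + j²) (b(j) = (j + j)*((1 + 1 + j²) + j) = (2*j)*((2 + j²) + j) = (2*j)*(2 + j + j²) = 2*j*(2 + j + j²))
b(7)² = (2*7*(2 + 7 + 7²))² = (2*7*(2 + 7 + 49))² = (2*7*58)² = 812² = 659344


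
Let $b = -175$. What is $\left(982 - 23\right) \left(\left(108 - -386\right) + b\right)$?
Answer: $305921$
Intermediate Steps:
$\left(982 - 23\right) \left(\left(108 - -386\right) + b\right) = \left(982 - 23\right) \left(\left(108 - -386\right) - 175\right) = 959 \left(\left(108 + 386\right) - 175\right) = 959 \left(494 - 175\right) = 959 \cdot 319 = 305921$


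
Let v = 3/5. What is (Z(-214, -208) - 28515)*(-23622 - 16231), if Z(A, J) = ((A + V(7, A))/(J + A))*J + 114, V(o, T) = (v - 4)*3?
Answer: 1198763853067/1055 ≈ 1.1363e+9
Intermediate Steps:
v = ⅗ (v = 3*(⅕) = ⅗ ≈ 0.60000)
V(o, T) = -51/5 (V(o, T) = (⅗ - 4)*3 = -17/5*3 = -51/5)
Z(A, J) = 114 + J*(-51/5 + A)/(A + J) (Z(A, J) = ((A - 51/5)/(J + A))*J + 114 = ((-51/5 + A)/(A + J))*J + 114 = J*(-51/5 + A)/(A + J) + 114 = 114 + J*(-51/5 + A)/(A + J))
(Z(-214, -208) - 28515)*(-23622 - 16231) = ((114*(-214) + (519/5)*(-208) - 214*(-208))/(-214 - 208) - 28515)*(-23622 - 16231) = ((-24396 - 107952/5 + 44512)/(-422) - 28515)*(-39853) = (-1/422*(-7372/5) - 28515)*(-39853) = (3686/1055 - 28515)*(-39853) = -30079639/1055*(-39853) = 1198763853067/1055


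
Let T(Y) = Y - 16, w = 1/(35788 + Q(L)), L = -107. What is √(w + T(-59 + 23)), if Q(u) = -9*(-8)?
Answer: 3*I*√1857467315/17930 ≈ 7.2111*I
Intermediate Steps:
Q(u) = 72
w = 1/35860 (w = 1/(35788 + 72) = 1/35860 ≈ 2.7886e-5)
T(Y) = -16 + Y
√(w + T(-59 + 23)) = √(1/35860 + (-16 + (-59 + 23))) = √(1/35860 + (-16 - 36)) = √(1/35860 - 52) = √(-1864719/35860) = 3*I*√1857467315/17930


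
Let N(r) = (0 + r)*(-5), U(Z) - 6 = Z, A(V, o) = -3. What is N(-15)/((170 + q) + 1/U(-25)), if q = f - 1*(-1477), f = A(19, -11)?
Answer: 285/6247 ≈ 0.045622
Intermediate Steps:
U(Z) = 6 + Z
f = -3
q = 1474 (q = -3 - 1*(-1477) = -3 + 1477 = 1474)
N(r) = -5*r (N(r) = r*(-5) = -5*r)
N(-15)/((170 + q) + 1/U(-25)) = (-5*(-15))/((170 + 1474) + 1/(6 - 25)) = 75/(1644 + 1/(-19)) = 75/(1644 - 1/19) = 75/(31235/19) = 75*(19/31235) = 285/6247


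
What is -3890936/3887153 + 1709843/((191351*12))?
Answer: -2287992587453/8925727364436 ≈ -0.25634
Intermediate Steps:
-3890936/3887153 + 1709843/((191351*12)) = -3890936*1/3887153 + 1709843/2296212 = -3890936/3887153 + 1709843*(1/2296212) = -3890936/3887153 + 1709843/2296212 = -2287992587453/8925727364436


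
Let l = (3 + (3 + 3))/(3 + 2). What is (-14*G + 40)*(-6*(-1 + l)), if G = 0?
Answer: -192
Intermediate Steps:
l = 9/5 (l = (3 + 6)/5 = 9*(1/5) = 9/5 ≈ 1.8000)
(-14*G + 40)*(-6*(-1 + l)) = (-14*0 + 40)*(-6*(-1 + 9/5)) = (0 + 40)*(-6*4/5) = 40*(-24/5) = -192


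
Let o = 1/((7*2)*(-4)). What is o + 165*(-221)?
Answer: -2042041/56 ≈ -36465.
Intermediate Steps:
o = -1/56 (o = 1/(14*(-4)) = 1/(-56) = -1/56 ≈ -0.017857)
o + 165*(-221) = -1/56 + 165*(-221) = -1/56 - 36465 = -2042041/56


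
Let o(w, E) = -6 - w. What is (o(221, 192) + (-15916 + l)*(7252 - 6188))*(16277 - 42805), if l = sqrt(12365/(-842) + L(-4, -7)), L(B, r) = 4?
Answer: 449247727328 - 14112896*I*sqrt(7575474)/421 ≈ 4.4925e+11 - 9.2265e+7*I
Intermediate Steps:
l = I*sqrt(7575474)/842 (l = sqrt(12365/(-842) + 4) = sqrt(12365*(-1/842) + 4) = sqrt(-12365/842 + 4) = sqrt(-8997/842) = I*sqrt(7575474)/842 ≈ 3.2688*I)
(o(221, 192) + (-15916 + l)*(7252 - 6188))*(16277 - 42805) = ((-6 - 1*221) + (-15916 + I*sqrt(7575474)/842)*(7252 - 6188))*(16277 - 42805) = ((-6 - 221) + (-15916 + I*sqrt(7575474)/842)*1064)*(-26528) = (-227 + (-16934624 + 532*I*sqrt(7575474)/421))*(-26528) = (-16934851 + 532*I*sqrt(7575474)/421)*(-26528) = 449247727328 - 14112896*I*sqrt(7575474)/421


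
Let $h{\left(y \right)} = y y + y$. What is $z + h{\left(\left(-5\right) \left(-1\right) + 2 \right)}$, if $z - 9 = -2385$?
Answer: $-2320$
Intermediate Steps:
$z = -2376$ ($z = 9 - 2385 = -2376$)
$h{\left(y \right)} = y + y^{2}$ ($h{\left(y \right)} = y^{2} + y = y + y^{2}$)
$z + h{\left(\left(-5\right) \left(-1\right) + 2 \right)} = -2376 + \left(\left(-5\right) \left(-1\right) + 2\right) \left(1 + \left(\left(-5\right) \left(-1\right) + 2\right)\right) = -2376 + \left(5 + 2\right) \left(1 + \left(5 + 2\right)\right) = -2376 + 7 \left(1 + 7\right) = -2376 + 7 \cdot 8 = -2376 + 56 = -2320$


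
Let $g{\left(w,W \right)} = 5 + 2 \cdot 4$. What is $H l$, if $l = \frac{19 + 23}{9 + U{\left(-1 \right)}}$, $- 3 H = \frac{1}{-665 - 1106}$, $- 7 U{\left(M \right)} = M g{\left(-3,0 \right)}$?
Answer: $\frac{7}{9614} \approx 0.00072811$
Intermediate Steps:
$g{\left(w,W \right)} = 13$ ($g{\left(w,W \right)} = 5 + 8 = 13$)
$U{\left(M \right)} = - \frac{13 M}{7}$ ($U{\left(M \right)} = - \frac{M 13}{7} = - \frac{13 M}{7}$)
$H = \frac{1}{5313}$ ($H = - \frac{1}{3 \left(-665 - 1106\right)} = - \frac{1}{3 \left(-1771\right)} = \left(- \frac{1}{3}\right) \left(- \frac{1}{1771}\right) = \frac{1}{5313} \approx 0.00018822$)
$l = \frac{147}{38}$ ($l = \frac{19 + 23}{9 - - \frac{13}{7}} = \frac{42}{9 + \frac{13}{7}} = \frac{42}{\frac{76}{7}} = 42 \cdot \frac{7}{76} = \frac{147}{38} \approx 3.8684$)
$H l = \frac{1}{5313} \cdot \frac{147}{38} = \frac{7}{9614}$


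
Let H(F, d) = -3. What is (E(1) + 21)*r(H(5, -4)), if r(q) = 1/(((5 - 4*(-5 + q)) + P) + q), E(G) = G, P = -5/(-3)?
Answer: 66/107 ≈ 0.61682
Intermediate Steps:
P = 5/3 (P = -5*(-1/3) = 5/3 ≈ 1.6667)
r(q) = 1/(80/3 - 3*q) (r(q) = 1/(((5 - 4*(-5 + q)) + 5/3) + q) = 1/(((5 + (20 - 4*q)) + 5/3) + q) = 1/(((25 - 4*q) + 5/3) + q) = 1/((80/3 - 4*q) + q) = 1/(80/3 - 3*q))
(E(1) + 21)*r(H(5, -4)) = (1 + 21)*(3/(80 - 9*(-3))) = 22*(3/(80 + 27)) = 22*(3/107) = 66/107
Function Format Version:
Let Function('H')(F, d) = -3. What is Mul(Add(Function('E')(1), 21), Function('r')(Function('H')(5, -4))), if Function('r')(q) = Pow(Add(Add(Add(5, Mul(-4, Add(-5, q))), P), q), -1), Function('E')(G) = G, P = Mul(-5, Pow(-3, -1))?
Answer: Rational(66, 107) ≈ 0.61682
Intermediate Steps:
P = Rational(5, 3) (P = Mul(-5, Rational(-1, 3)) = Rational(5, 3) ≈ 1.6667)
Function('r')(q) = Pow(Add(Rational(80, 3), Mul(-3, q)), -1) (Function('r')(q) = Pow(Add(Add(Add(5, Mul(-4, Add(-5, q))), Rational(5, 3)), q), -1) = Pow(Add(Add(Add(5, Add(20, Mul(-4, q))), Rational(5, 3)), q), -1) = Pow(Add(Add(Add(25, Mul(-4, q)), Rational(5, 3)), q), -1) = Pow(Add(Add(Rational(80, 3), Mul(-4, q)), q), -1) = Pow(Add(Rational(80, 3), Mul(-3, q)), -1))
Mul(Add(Function('E')(1), 21), Function('r')(Function('H')(5, -4))) = Mul(Add(1, 21), Mul(3, Pow(Add(80, Mul(-9, -3)), -1))) = Mul(22, Mul(3, Pow(Add(80, 27), -1))) = Mul(22, Mul(3, Pow(107, -1))) = Mul(22, Mul(3, Rational(1, 107))) = Mul(22, Rational(3, 107)) = Rational(66, 107)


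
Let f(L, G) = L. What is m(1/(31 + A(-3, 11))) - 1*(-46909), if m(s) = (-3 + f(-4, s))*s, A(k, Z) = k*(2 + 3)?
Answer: 750537/16 ≈ 46909.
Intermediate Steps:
A(k, Z) = 5*k (A(k, Z) = k*5 = 5*k)
m(s) = -7*s (m(s) = (-3 - 4)*s = -7*s)
m(1/(31 + A(-3, 11))) - 1*(-46909) = -7/(31 + 5*(-3)) - 1*(-46909) = -7/(31 - 15) + 46909 = -7/16 + 46909 = 750537/16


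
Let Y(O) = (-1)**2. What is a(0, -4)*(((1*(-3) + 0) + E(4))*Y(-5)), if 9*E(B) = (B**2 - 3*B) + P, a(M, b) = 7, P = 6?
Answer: -119/9 ≈ -13.222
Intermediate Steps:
E(B) = 2/3 - B/3 + B**2/9 (E(B) = ((B**2 - 3*B) + 6)/9 = (6 + B**2 - 3*B)/9 = 2/3 - B/3 + B**2/9)
Y(O) = 1
a(0, -4)*(((1*(-3) + 0) + E(4))*Y(-5)) = 7*(((1*(-3) + 0) + (2/3 - 1/3*4 + (1/9)*4**2))*1) = 7*(((-3 + 0) + (2/3 - 4/3 + (1/9)*16))*1) = 7*((-3 + (2/3 - 4/3 + 16/9))*1) = 7*((-3 + 10/9)*1) = 7*(-17/9*1) = 7*(-17/9) = -119/9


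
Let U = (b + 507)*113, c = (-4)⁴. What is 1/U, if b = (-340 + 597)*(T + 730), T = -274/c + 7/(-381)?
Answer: 48768/1035130279915 ≈ 4.7113e-8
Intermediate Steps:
c = 256
T = -53093/48768 (T = -274/256 + 7/(-381) = -274*1/256 + 7*(-1/381) = -137/128 - 7/381 = -53093/48768 ≈ -1.0887)
b = 9135719579/48768 (b = (-340 + 597)*(-53093/48768 + 730) = 257*(35547547/48768) = 9135719579/48768 ≈ 1.8733e+5)
U = 1035130279915/48768 (U = (9135719579/48768 + 507)*113 = (9160444955/48768)*113 = 1035130279915/48768 ≈ 2.1226e+7)
1/U = 1/(1035130279915/48768) = 48768/1035130279915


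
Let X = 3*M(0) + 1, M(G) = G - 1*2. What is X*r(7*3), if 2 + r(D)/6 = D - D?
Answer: 60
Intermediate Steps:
M(G) = -2 + G (M(G) = G - 2 = -2 + G)
X = -5 (X = 3*(-2 + 0) + 1 = 3*(-2) + 1 = -6 + 1 = -5)
r(D) = -12 (r(D) = -12 + 6*(D - D) = -12 + 6*0 = -12 + 0 = -12)
X*r(7*3) = -5*(-12) = 60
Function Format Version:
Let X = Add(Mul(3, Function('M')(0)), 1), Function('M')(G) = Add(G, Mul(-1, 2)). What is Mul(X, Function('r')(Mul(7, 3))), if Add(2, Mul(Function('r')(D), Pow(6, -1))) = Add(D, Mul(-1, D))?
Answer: 60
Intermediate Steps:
Function('M')(G) = Add(-2, G) (Function('M')(G) = Add(G, -2) = Add(-2, G))
X = -5 (X = Add(Mul(3, Add(-2, 0)), 1) = Add(Mul(3, -2), 1) = Add(-6, 1) = -5)
Function('r')(D) = -12 (Function('r')(D) = Add(-12, Mul(6, Add(D, Mul(-1, D)))) = Add(-12, Mul(6, 0)) = Add(-12, 0) = -12)
Mul(X, Function('r')(Mul(7, 3))) = Mul(-5, -12) = 60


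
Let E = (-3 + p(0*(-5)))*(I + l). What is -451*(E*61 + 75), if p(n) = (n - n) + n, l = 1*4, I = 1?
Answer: 378840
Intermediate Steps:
l = 4
p(n) = n (p(n) = 0 + n = n)
E = -15 (E = (-3 + 0*(-5))*(1 + 4) = (-3 + 0)*5 = -3*5 = -15)
-451*(E*61 + 75) = -451*(-15*61 + 75) = -451*(-915 + 75) = -451*(-840) = 378840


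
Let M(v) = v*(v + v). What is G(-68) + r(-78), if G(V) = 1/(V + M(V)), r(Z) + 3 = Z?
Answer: -743579/9180 ≈ -81.000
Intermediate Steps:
r(Z) = -3 + Z
M(v) = 2*v² (M(v) = v*(2*v) = 2*v²)
G(V) = 1/(V + 2*V²)
G(-68) + r(-78) = 1/((-68)*(1 + 2*(-68))) + (-3 - 78) = -1/(68*(1 - 136)) - 81 = -1/68/(-135) - 81 = -1/68*(-1/135) - 81 = 1/9180 - 81 = -743579/9180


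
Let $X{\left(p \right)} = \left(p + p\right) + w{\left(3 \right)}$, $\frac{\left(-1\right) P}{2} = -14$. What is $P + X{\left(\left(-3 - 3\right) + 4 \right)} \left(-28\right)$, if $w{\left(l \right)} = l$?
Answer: $56$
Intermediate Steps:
$P = 28$ ($P = \left(-2\right) \left(-14\right) = 28$)
$X{\left(p \right)} = 3 + 2 p$ ($X{\left(p \right)} = \left(p + p\right) + 3 = 2 p + 3 = 3 + 2 p$)
$P + X{\left(\left(-3 - 3\right) + 4 \right)} \left(-28\right) = 28 + \left(3 + 2 \left(\left(-3 - 3\right) + 4\right)\right) \left(-28\right) = 28 + \left(3 + 2 \left(-6 + 4\right)\right) \left(-28\right) = 28 + \left(3 + 2 \left(-2\right)\right) \left(-28\right) = 28 + \left(3 - 4\right) \left(-28\right) = 28 - -28 = 28 + 28 = 56$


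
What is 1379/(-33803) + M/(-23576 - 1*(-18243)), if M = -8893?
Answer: 41893696/25753057 ≈ 1.6267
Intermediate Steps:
1379/(-33803) + M/(-23576 - 1*(-18243)) = 1379/(-33803) - 8893/(-23576 - 1*(-18243)) = 1379*(-1/33803) - 8893/(-23576 + 18243) = -197/4829 - 8893/(-5333) = -197/4829 - 8893*(-1/5333) = -197/4829 + 8893/5333 = 41893696/25753057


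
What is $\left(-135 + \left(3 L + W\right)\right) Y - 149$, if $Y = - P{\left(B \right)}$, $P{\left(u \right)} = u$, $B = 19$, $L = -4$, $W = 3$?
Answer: $2587$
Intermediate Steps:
$Y = -19$ ($Y = \left(-1\right) 19 = -19$)
$\left(-135 + \left(3 L + W\right)\right) Y - 149 = \left(-135 + \left(3 \left(-4\right) + 3\right)\right) \left(-19\right) - 149 = \left(-135 + \left(-12 + 3\right)\right) \left(-19\right) - 149 = \left(-135 - 9\right) \left(-19\right) - 149 = \left(-144\right) \left(-19\right) - 149 = 2736 - 149 = 2587$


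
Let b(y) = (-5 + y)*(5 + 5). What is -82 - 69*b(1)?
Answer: 2678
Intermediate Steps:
b(y) = -50 + 10*y (b(y) = (-5 + y)*10 = -50 + 10*y)
-82 - 69*b(1) = -82 - 69*(-50 + 10*1) = -82 - 69*(-50 + 10) = -82 - 69*(-40) = -82 + 2760 = 2678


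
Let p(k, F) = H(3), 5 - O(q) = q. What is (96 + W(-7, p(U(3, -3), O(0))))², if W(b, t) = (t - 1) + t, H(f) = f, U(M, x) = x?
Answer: 10201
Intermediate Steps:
O(q) = 5 - q
p(k, F) = 3
W(b, t) = -1 + 2*t (W(b, t) = (-1 + t) + t = -1 + 2*t)
(96 + W(-7, p(U(3, -3), O(0))))² = (96 + (-1 + 2*3))² = (96 + (-1 + 6))² = (96 + 5)² = 101² = 10201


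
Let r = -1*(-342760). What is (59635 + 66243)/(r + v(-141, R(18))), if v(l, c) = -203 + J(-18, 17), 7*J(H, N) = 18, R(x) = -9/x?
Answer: 881146/2397917 ≈ 0.36746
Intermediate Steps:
r = 342760
J(H, N) = 18/7 (J(H, N) = (⅐)*18 = 18/7)
v(l, c) = -1403/7 (v(l, c) = -203 + 18/7 = -1403/7)
(59635 + 66243)/(r + v(-141, R(18))) = (59635 + 66243)/(342760 - 1403/7) = 125878/(2397917/7) = 125878*(7/2397917) = 881146/2397917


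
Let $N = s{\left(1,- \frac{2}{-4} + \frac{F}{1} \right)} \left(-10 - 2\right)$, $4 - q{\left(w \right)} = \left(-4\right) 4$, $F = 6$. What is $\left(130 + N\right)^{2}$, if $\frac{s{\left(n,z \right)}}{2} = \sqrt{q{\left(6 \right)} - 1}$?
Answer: $27844 - 6240 \sqrt{19} \approx 644.47$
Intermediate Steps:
$q{\left(w \right)} = 20$ ($q{\left(w \right)} = 4 - \left(-4\right) 4 = 4 - -16 = 4 + 16 = 20$)
$s{\left(n,z \right)} = 2 \sqrt{19}$ ($s{\left(n,z \right)} = 2 \sqrt{20 - 1} = 2 \sqrt{19}$)
$N = - 24 \sqrt{19}$ ($N = 2 \sqrt{19} \left(-10 - 2\right) = 2 \sqrt{19} \left(-12\right) = - 24 \sqrt{19} \approx -104.61$)
$\left(130 + N\right)^{2} = \left(130 - 24 \sqrt{19}\right)^{2}$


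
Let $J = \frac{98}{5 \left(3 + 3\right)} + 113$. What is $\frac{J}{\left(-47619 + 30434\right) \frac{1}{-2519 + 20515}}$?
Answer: $- \frac{31385024}{257775} \approx -121.75$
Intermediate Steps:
$J = \frac{1744}{15}$ ($J = \frac{98}{5 \cdot 6} + 113 = \frac{98}{30} + 113 = 98 \cdot \frac{1}{30} + 113 = \frac{49}{15} + 113 = \frac{1744}{15} \approx 116.27$)
$\frac{J}{\left(-47619 + 30434\right) \frac{1}{-2519 + 20515}} = \frac{1744}{15 \frac{-47619 + 30434}{-2519 + 20515}} = \frac{1744}{15 \left(- \frac{17185}{17996}\right)} = \frac{1744}{15} \left(- \frac{17996}{17185}\right) = - \frac{31385024}{257775}$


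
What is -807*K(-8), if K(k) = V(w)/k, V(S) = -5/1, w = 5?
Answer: -4035/8 ≈ -504.38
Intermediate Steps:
V(S) = -5 (V(S) = -5*1 = -5)
K(k) = -5/k
-807*K(-8) = -(-4035)/(-8) = -(-4035)*(-1)/8 = -807*5/8 = -4035/8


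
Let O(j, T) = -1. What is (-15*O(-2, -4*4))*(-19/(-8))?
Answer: 285/8 ≈ 35.625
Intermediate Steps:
(-15*O(-2, -4*4))*(-19/(-8)) = (-15*(-1))*(-19/(-8)) = 15*(-19*(-⅛)) = 15*(19/8) = 285/8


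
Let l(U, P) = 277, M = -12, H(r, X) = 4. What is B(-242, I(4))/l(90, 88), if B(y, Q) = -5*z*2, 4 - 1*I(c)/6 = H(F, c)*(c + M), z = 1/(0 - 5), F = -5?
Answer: 2/277 ≈ 0.0072202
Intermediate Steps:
z = -1/5 (z = 1/(-5) = -1/5 ≈ -0.20000)
I(c) = 312 - 24*c (I(c) = 24 - 24*(c - 12) = 24 - 24*(-12 + c) = 24 - 6*(-48 + 4*c) = 24 + (288 - 24*c) = 312 - 24*c)
B(y, Q) = 2 (B(y, Q) = -5*(-1/5)*2 = 1*2 = 2)
B(-242, I(4))/l(90, 88) = 2/277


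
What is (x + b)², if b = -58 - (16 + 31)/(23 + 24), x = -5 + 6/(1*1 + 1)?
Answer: 3721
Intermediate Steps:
x = -2 (x = -5 + 6/(1 + 1) = -5 + 6/2 = -5 + 6*(½) = -5 + 3 = -2)
b = -59 (b = -58 - 47/47 = -58 - 1*1 = -58 - 1 = -59)
(x + b)² = (-2 - 59)² = (-61)² = 3721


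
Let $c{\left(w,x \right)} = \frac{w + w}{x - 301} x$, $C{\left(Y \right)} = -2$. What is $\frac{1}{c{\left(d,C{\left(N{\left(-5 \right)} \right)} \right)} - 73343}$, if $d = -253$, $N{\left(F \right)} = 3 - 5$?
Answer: $- \frac{303}{22223941} \approx -1.3634 \cdot 10^{-5}$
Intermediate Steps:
$N{\left(F \right)} = -2$ ($N{\left(F \right)} = 3 - 5 = -2$)
$c{\left(w,x \right)} = \frac{2 w x}{-301 + x}$ ($c{\left(w,x \right)} = \frac{2 w}{-301 + x} x = \frac{2 w x}{-301 + x}$)
$\frac{1}{c{\left(d,C{\left(N{\left(-5 \right)} \right)} \right)} - 73343} = \frac{1}{2 \left(-253\right) \left(-2\right) \frac{1}{-301 - 2} - 73343} = \frac{1}{2 \left(-253\right) \left(-2\right) \frac{1}{-303} - 73343} = \frac{1}{2 \left(-253\right) \left(-2\right) \left(- \frac{1}{303}\right) - 73343} = \frac{1}{- \frac{1012}{303} - 73343} = \frac{1}{- \frac{22223941}{303}} = - \frac{303}{22223941}$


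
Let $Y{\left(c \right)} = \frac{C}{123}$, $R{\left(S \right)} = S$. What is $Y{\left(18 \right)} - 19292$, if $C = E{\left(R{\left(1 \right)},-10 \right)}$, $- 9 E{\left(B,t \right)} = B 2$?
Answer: $- \frac{21356246}{1107} \approx -19292.0$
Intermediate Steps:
$E{\left(B,t \right)} = - \frac{2 B}{9}$ ($E{\left(B,t \right)} = - \frac{B 2}{9} = - \frac{2 B}{9}$)
$C = - \frac{2}{9}$ ($C = \left(- \frac{2}{9}\right) 1 = - \frac{2}{9} \approx -0.22222$)
$Y{\left(c \right)} = - \frac{2}{1107}$ ($Y{\left(c \right)} = - \frac{2}{9 \cdot 123} = \left(- \frac{2}{9}\right) \frac{1}{123} = - \frac{2}{1107}$)
$Y{\left(18 \right)} - 19292 = - \frac{2}{1107} - 19292 = - \frac{21356246}{1107}$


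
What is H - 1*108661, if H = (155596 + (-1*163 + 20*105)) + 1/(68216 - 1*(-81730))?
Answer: 7328160913/149946 ≈ 48872.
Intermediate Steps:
H = 23621443219/149946 (H = (155596 + (-163 + 2100)) + 1/(68216 + 81730) = (155596 + 1937) + 1/149946 = 157533 + 1/149946 = 23621443219/149946 ≈ 1.5753e+5)
H - 1*108661 = 23621443219/149946 - 1*108661 = 23621443219/149946 - 108661 = 7328160913/149946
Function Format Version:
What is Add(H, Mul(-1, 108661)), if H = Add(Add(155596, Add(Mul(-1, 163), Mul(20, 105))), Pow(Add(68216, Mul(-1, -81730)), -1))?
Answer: Rational(7328160913, 149946) ≈ 48872.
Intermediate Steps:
H = Rational(23621443219, 149946) (H = Add(Add(155596, Add(-163, 2100)), Pow(Add(68216, 81730), -1)) = Add(Add(155596, 1937), Pow(149946, -1)) = Add(157533, Rational(1, 149946)) = Rational(23621443219, 149946) ≈ 1.5753e+5)
Add(H, Mul(-1, 108661)) = Add(Rational(23621443219, 149946), Mul(-1, 108661)) = Add(Rational(23621443219, 149946), -108661) = Rational(7328160913, 149946)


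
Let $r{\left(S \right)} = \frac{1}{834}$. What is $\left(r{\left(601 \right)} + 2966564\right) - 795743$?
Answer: $\frac{1810464715}{834} \approx 2.1708 \cdot 10^{6}$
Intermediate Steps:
$r{\left(S \right)} = \frac{1}{834}$
$\left(r{\left(601 \right)} + 2966564\right) - 795743 = \left(\frac{1}{834} + 2966564\right) - 795743 = \frac{2474114377}{834} - 795743 = \frac{1810464715}{834}$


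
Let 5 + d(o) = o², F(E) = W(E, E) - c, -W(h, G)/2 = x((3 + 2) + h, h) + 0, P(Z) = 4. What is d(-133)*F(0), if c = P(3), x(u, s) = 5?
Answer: -247576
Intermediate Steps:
W(h, G) = -10 (W(h, G) = -2*(5 + 0) = -2*5 = -10)
c = 4
F(E) = -14 (F(E) = -10 - 1*4 = -10 - 4 = -14)
d(o) = -5 + o²
d(-133)*F(0) = (-5 + (-133)²)*(-14) = (-5 + 17689)*(-14) = 17684*(-14) = -247576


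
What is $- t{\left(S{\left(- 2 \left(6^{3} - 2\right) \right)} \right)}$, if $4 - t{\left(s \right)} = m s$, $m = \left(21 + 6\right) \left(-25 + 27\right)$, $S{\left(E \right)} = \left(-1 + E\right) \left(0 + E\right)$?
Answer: $9915044$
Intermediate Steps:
$S{\left(E \right)} = E \left(-1 + E\right)$ ($S{\left(E \right)} = \left(-1 + E\right) E = E \left(-1 + E\right)$)
$m = 54$ ($m = 27 \cdot 2 = 54$)
$t{\left(s \right)} = 4 - 54 s$
$- t{\left(S{\left(- 2 \left(6^{3} - 2\right) \right)} \right)} = - (4 - 54 - 2 \left(6^{3} - 2\right) \left(-1 - 2 \left(6^{3} - 2\right)\right)) = - (4 - 54 - 2 \left(216 - 2\right) \left(-1 - 2 \left(216 - 2\right)\right)) = - (4 - 54 \left(-2\right) 214 \left(-1 - 428\right)) = - (4 - 54 \left(- 428 \left(-1 - 428\right)\right)) = - (4 - 54 \left(\left(-428\right) \left(-429\right)\right)) = - (4 - 9915048) = \left(-1\right) \left(-9915044\right) = 9915044$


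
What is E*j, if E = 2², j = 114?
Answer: 456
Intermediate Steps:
E = 4
E*j = 4*114 = 456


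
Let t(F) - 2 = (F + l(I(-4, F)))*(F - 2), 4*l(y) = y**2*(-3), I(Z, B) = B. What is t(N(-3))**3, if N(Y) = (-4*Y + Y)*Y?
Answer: 294916222315547/64 ≈ 4.6081e+12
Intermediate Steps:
l(y) = -3*y**2/4 (l(y) = (y**2*(-3))/4 = (-3*y**2)/4 = -3*y**2/4)
N(Y) = -3*Y**2 (N(Y) = (-3*Y)*Y = -3*Y**2)
t(F) = 2 + (-2 + F)*(F - 3*F**2/4) (t(F) = 2 + (F - 3*F**2/4)*(F - 2) = 2 + (F - 3*F**2/4)*(-2 + F) = 2 + (-2 + F)*(F - 3*F**2/4))
t(N(-3))**3 = (2 - (-6)*(-3)**2 - 3*(-3*(-3)**2)**3/4 + 5*(-3*(-3)**2)**2/2)**3 = (2 - (-6)*9 - 3*(-3*9)**3/4 + 5*(-3*9)**2/2)**3 = (2 - 2*(-27) - 3/4*(-27)**3 + (5/2)*(-27)**2)**3 = (2 + 54 - 3/4*(-19683) + (5/2)*729)**3 = (2 + 54 + 59049/4 + 3645/2)**3 = (66563/4)**3 = 294916222315547/64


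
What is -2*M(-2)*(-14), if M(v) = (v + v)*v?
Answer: 224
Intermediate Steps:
M(v) = 2*v² (M(v) = (2*v)*v = 2*v²)
-2*M(-2)*(-14) = -4*(-2)²*(-14) = -4*4*(-14) = -2*8*(-14) = -16*(-14) = 224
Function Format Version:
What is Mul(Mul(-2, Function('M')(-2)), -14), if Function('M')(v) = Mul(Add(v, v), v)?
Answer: 224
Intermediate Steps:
Function('M')(v) = Mul(2, Pow(v, 2)) (Function('M')(v) = Mul(Mul(2, v), v) = Mul(2, Pow(v, 2)))
Mul(Mul(-2, Function('M')(-2)), -14) = Mul(Mul(-2, Mul(2, Pow(-2, 2))), -14) = Mul(Mul(-2, Mul(2, 4)), -14) = Mul(Mul(-2, 8), -14) = Mul(-16, -14) = 224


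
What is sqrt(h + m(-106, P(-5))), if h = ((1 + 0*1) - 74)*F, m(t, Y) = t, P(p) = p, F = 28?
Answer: 5*I*sqrt(86) ≈ 46.368*I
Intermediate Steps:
h = -2044 (h = ((1 + 0*1) - 74)*28 = ((1 + 0) - 74)*28 = (1 - 74)*28 = -73*28 = -2044)
sqrt(h + m(-106, P(-5))) = sqrt(-2044 - 106) = sqrt(-2150) = 5*I*sqrt(86)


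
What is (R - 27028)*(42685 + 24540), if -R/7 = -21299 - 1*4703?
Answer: 10418933850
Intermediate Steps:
R = 182014 (R = -7*(-21299 - 1*4703) = -7*(-21299 - 4703) = -7*(-26002) = 182014)
(R - 27028)*(42685 + 24540) = (182014 - 27028)*(42685 + 24540) = 154986*67225 = 10418933850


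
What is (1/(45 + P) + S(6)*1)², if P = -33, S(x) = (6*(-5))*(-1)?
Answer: 130321/144 ≈ 905.01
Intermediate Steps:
S(x) = 30 (S(x) = -30*(-1) = 30)
(1/(45 + P) + S(6)*1)² = (1/(45 - 33) + 30*1)² = (1/12 + 30)² = (361/12)² = 130321/144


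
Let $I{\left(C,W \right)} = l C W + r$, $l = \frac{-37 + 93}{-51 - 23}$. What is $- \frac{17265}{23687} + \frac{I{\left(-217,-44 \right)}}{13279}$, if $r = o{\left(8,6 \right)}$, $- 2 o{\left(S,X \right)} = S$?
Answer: $- \frac{14818774599}{11637967901} \approx -1.2733$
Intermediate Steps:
$o{\left(S,X \right)} = - \frac{S}{2}$
$l = - \frac{28}{37}$ ($l = \frac{56}{-74} = 56 \left(- \frac{1}{74}\right) = - \frac{28}{37} \approx -0.75676$)
$r = -4$ ($r = \left(- \frac{1}{2}\right) 8 = -4$)
$I{\left(C,W \right)} = -4 - \frac{28 C W}{37}$ ($I{\left(C,W \right)} = - \frac{28 C}{37} W - 4 = - \frac{28 C W}{37} - 4 = -4 - \frac{28 C W}{37}$)
$- \frac{17265}{23687} + \frac{I{\left(-217,-44 \right)}}{13279} = - \frac{17265}{23687} + \frac{-4 - \left(- \frac{6076}{37}\right) \left(-44\right)}{13279} = \left(-17265\right) \frac{1}{23687} + \left(-4 - \frac{267344}{37}\right) \frac{1}{13279} = - \frac{17265}{23687} - \frac{267492}{491323} = - \frac{14818774599}{11637967901}$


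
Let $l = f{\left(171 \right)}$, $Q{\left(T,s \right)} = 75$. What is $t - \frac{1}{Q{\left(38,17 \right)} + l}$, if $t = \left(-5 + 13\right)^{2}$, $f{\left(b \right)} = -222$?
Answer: $\frac{9409}{147} \approx 64.007$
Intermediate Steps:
$l = -222$
$t = 64$ ($t = 8^{2} = 64$)
$t - \frac{1}{Q{\left(38,17 \right)} + l} = 64 - \frac{1}{75 - 222} = 64 - \frac{1}{-147} = 64 - - \frac{1}{147} = 64 + \frac{1}{147} = \frac{9409}{147}$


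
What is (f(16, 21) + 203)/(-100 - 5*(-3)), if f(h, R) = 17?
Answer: -44/17 ≈ -2.5882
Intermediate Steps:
(f(16, 21) + 203)/(-100 - 5*(-3)) = (17 + 203)/(-100 - 5*(-3)) = 220/(-100 + 15) = 220/(-85) = 220*(-1/85) = -44/17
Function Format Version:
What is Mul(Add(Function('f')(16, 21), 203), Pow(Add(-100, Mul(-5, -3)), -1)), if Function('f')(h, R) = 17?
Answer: Rational(-44, 17) ≈ -2.5882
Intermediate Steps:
Mul(Add(Function('f')(16, 21), 203), Pow(Add(-100, Mul(-5, -3)), -1)) = Mul(Add(17, 203), Pow(Add(-100, Mul(-5, -3)), -1)) = Mul(220, Pow(Add(-100, 15), -1)) = Mul(220, Pow(-85, -1)) = Mul(220, Rational(-1, 85)) = Rational(-44, 17)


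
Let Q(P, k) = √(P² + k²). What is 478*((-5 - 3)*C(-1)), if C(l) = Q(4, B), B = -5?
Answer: -3824*√41 ≈ -24486.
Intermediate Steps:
C(l) = √41 (C(l) = √(4² + (-5)²) = √(16 + 25) = √41)
478*((-5 - 3)*C(-1)) = 478*((-5 - 3)*√41) = 478*(-8*√41) = -3824*√41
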